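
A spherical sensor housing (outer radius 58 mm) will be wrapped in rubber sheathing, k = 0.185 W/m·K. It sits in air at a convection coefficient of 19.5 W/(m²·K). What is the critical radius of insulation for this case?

For a sphere r_cr = 2k/h = 2×0.185/19.5
r_cr = 19 mm; since the bare radius (58 mm) is above r_cr, any added insulation will reduce heat loss.

r_cr ≈ 19 mm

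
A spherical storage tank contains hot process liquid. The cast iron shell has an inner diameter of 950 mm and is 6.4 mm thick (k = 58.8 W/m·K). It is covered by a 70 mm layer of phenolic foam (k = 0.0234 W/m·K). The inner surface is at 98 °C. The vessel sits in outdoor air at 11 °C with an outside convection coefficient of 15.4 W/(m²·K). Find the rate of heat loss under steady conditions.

Q ≈ 95.2 W

Spherical conduction: R = (1/r_in − 1/r_out)/(4πk) per layer; series-sum.
R_cast iron shell = (1/0.475 − 1/0.4814)/(4π×58.8) = 3.788×10^-5 K/W
R_phenolic foam = (1/0.4814 − 1/0.5514)/(4π×0.0234) = 0.8968 K/W
R_outer film = 1/(h·4πr_o²) = 1/(15.4×4π×0.5514²) = 0.017 K/W
R_total = 0.9138 K/W
Q = ΔT/R_total = 87/0.9138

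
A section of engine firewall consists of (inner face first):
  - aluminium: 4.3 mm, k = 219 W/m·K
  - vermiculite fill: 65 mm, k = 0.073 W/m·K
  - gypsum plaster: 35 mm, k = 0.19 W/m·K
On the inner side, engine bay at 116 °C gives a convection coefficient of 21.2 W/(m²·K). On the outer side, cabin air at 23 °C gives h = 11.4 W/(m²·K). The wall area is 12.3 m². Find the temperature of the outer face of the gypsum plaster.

Treating each layer as a thermal resistance in series:
R_inner film = 1/(h_i·A) = 1/(21.2×12.3) = 0.003835 K/W
R_aluminium = L/(kA) = 0.0043/(219×12.3) = 1.596×10^-6 K/W
R_vermiculite fill = L/(kA) = 0.065/(0.073×12.3) = 0.07239 K/W
R_gypsum plaster = L/(kA) = 0.035/(0.19×12.3) = 0.01498 K/W
R_outer film = 1/(h_o·A) = 1/(11.4×12.3) = 0.007132 K/W
R_total = 0.09834 K/W;  Q = ΔT/R_total = 93/0.09834 = 945.7 W
T_interface = T_inner − Q·ΣR(inner→interface) = 116 − 946×0.0912

T ≈ 29.7 °C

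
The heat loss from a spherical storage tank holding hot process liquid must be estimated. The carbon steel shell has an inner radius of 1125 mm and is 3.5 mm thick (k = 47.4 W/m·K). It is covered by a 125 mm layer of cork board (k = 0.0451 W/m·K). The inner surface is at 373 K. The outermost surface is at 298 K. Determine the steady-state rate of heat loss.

Each spherical layer contributes R = (1/r_i − 1/r_o)/(4πk):
R_carbon steel shell = (1/1.125 − 1/1.1285)/(4π×47.4) = 4.628×10^-6 K/W
R_cork board = (1/1.1285 − 1/1.2535)/(4π×0.0451) = 0.1559 K/W
R_total = 0.1559 K/W
Q = ΔT/R_total = 75/0.1559

Q ≈ 481 W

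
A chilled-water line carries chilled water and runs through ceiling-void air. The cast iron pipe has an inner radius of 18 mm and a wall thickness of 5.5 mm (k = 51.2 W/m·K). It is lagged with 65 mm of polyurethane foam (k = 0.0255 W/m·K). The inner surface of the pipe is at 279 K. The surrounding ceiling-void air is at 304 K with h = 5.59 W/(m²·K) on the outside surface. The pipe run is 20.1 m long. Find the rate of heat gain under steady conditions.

Q ≈ 58.4 W

Treating each annulus and film as a series resistance:
R_cast iron pipe wall = ln(23.5/18)/(2π×51.2×20.1) = 4.123×10^-5 K/W
R_polyurethane foam = ln(88.5/23.5)/(2π×0.0255×20.1) = 0.4117 K/W
R_outer film = 1/(h_o·2πr_oL) = 1/(5.59×2π×0.0885×20.1) = 0.01601 K/W
R_total = 0.4278 K/W
Q = ΔT/R_total = 25/0.4278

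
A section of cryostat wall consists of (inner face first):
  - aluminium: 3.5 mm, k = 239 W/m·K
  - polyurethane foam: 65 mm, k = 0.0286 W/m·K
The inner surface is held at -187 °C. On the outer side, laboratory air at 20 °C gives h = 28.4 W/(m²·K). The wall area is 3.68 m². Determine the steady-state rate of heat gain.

Q ≈ 330 W

Treating each layer as a thermal resistance in series:
R_aluminium = L/(kA) = 0.0035/(239×3.68) = 3.979×10^-6 K/W
R_polyurethane foam = L/(kA) = 0.065/(0.0286×3.68) = 0.6176 K/W
R_outer film = 1/(h_o·A) = 1/(28.4×3.68) = 0.009568 K/W
R_total = 0.6272 K/W
Q = ΔT / R_total = 207 / 0.6272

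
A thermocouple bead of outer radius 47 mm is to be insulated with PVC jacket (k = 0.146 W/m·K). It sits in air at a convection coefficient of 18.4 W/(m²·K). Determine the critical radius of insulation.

r_cr ≈ 15.9 mm

For a sphere r_cr = 2k/h = 2×0.146/18.4
r_cr = 15.9 mm; since the bare radius (47 mm) is above r_cr, any added insulation will reduce heat loss.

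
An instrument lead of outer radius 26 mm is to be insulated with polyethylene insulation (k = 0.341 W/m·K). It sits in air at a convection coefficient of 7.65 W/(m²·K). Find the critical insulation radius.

For a cylinder r_cr = k/h = 0.341/7.65
r_cr = 44.6 mm; since the bare radius (26 mm) is below r_cr, adding a thin layer of insulation will *increase* heat loss.

r_cr ≈ 44.6 mm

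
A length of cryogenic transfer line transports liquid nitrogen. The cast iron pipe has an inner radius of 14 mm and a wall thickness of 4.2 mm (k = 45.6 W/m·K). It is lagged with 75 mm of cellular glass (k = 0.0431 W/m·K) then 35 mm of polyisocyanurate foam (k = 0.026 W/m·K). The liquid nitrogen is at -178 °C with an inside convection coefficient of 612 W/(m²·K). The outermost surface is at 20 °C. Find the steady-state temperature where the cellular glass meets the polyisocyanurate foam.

Per-layer cylindrical resistances, series-summed:
R_inner film = 1/(h_i·2πr₁L) = 1/(612×2π×0.014×1) = 0.01858 K/W
R_cast iron pipe wall = ln(18.2/14)/(2π×45.6×1) = 9.157×10^-4 K/W
R_cellular glass = ln(93.2/18.2)/(2π×0.0431×1) = 6.031 K/W
R_polyisocyanurate foam = ln(128.2/93.2)/(2π×0.026×1) = 1.952 K/W
R_total = 8.003 K/W
Q = ΔT/R_total = 198/8.003
Q = 24.7 W/m
T_interface = T_inner + Q·ΣR(inner→interface) = -178 + 24.7×6.051

T ≈ -28.3 °C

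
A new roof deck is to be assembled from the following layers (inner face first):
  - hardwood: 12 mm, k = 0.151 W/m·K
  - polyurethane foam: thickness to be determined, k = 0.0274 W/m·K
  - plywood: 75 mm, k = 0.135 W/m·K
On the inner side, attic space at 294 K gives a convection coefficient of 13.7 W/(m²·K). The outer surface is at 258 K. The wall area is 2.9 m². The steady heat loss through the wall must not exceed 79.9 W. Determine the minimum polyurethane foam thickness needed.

Treating each layer as a thermal resistance in series:
R_inner film = 1/(h_i·A) = 1/(13.7×2.9) = 0.02517 K/W
R_hardwood = L/(kA) = 0.012/(0.151×2.9) = 0.0274 K/W
R_plywood = L/(kA) = 0.075/(0.135×2.9) = 0.1916 K/W
Sum of the known resistances R_other = 0.2441 K/W
Required total resistance R_tot = ΔT/Q_allow = 36/79.9 = 0.4506 K/W
R_polyurethane foam = R_tot − R_other = 0.2064 K/W
L = R·k·A = 0.2064×0.0274×2.9

L ≈ 16.4 mm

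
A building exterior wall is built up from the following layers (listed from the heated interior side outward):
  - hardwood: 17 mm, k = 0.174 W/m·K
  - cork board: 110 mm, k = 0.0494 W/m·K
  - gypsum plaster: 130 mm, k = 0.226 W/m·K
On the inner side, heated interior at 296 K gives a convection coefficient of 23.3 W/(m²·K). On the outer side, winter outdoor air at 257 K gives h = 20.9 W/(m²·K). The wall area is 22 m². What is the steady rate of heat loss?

Thermal resistances in series:
R_inner film = 1/(h_i·A) = 1/(23.3×22) = 0.001951 K/W
R_hardwood = L/(kA) = 0.017/(0.174×22) = 0.004441 K/W
R_cork board = L/(kA) = 0.11/(0.0494×22) = 0.1012 K/W
R_gypsum plaster = L/(kA) = 0.13/(0.226×22) = 0.02615 K/W
R_outer film = 1/(h_o·A) = 1/(20.9×22) = 0.002175 K/W
R_total = 0.1359 K/W
Q = ΔT / R_total = 39 / 0.1359

Q ≈ 287 W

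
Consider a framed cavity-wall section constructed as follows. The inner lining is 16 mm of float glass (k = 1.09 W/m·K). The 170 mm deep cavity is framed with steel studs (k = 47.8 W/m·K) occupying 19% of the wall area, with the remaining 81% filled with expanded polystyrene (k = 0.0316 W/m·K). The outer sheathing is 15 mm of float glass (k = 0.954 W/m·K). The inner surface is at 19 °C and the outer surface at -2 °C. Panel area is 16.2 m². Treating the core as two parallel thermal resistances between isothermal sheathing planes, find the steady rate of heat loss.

Q ≈ 6930 W

Sheathing layers in series; stud and cavity paths in parallel between them.
R_inner = 0.016/(1.09×16.2) = 9.061×10^-4 K/W
R_stud  = 0.17/(47.8×0.19×16.2) = 0.001155 K/W
R_cav   = 0.17/(0.0316×0.81×16.2) = 0.41 K/W
1/R_core = 1/R_stud + 1/R_cav → R_core = 0.001152 K/W
R_outer = 0.015/(0.954×16.2) = 9.706×10^-4 K/W
R_total = 0.003029 K/W
Q = ΔT/R_total = 21/0.003029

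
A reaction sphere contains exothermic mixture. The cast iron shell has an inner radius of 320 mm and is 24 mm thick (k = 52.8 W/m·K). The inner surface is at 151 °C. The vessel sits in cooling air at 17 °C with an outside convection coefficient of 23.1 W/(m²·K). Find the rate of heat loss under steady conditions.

Spherical conduction: R = (1/r_in − 1/r_out)/(4πk) per layer; series-sum.
R_cast iron shell = (1/0.32 − 1/0.344)/(4π×52.8) = 3.286×10^-4 K/W
R_outer film = 1/(h·4πr_o²) = 1/(23.1×4π×0.344²) = 0.02911 K/W
R_total = 0.02944 K/W
Q = ΔT/R_total = 134/0.02944

Q ≈ 4550 W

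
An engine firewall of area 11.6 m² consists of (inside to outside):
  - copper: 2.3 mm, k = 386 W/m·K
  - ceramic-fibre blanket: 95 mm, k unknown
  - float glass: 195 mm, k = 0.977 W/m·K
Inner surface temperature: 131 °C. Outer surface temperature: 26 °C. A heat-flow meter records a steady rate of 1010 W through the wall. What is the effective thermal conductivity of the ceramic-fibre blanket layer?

k ≈ 0.0944 W/(m·K)

Model the wall as resistances in series:
R_copper = L/(kA) = 0.0023/(386×11.6) = 5.137×10^-7 K/W
R_float glass = L/(kA) = 0.195/(0.977×11.6) = 0.01721 K/W
Sum of known resistances R_other = 0.01721 K/W
Total R = ΔT/Q = 105/1010 = 0.104 K/W
R_ceramic-fibre blanket = R_total − R_other = 0.08675 K/W
k = L/(R·A) = 0.095/(0.08675×11.6)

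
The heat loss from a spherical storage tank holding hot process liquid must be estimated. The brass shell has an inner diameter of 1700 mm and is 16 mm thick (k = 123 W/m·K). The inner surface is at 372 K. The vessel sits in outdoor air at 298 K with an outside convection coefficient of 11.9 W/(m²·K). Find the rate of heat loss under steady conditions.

For a spherical shell R = (1/r₁ − 1/r₂)/(4πk); film R = 1/(h·4πr²). In series:
R_brass shell = (1/0.85 − 1/0.866)/(4π×123) = 1.406×10^-5 K/W
R_outer film = 1/(h·4πr_o²) = 1/(11.9×4π×0.866²) = 0.008917 K/W
R_total = 0.008931 K/W
Q = ΔT/R_total = 74/0.008931

Q ≈ 8290 W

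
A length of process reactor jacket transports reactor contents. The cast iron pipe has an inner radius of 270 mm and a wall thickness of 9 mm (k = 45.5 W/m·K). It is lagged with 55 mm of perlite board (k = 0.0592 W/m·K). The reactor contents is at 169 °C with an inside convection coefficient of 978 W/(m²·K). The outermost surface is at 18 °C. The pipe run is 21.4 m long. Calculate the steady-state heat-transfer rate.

Cylindrical conduction, so R = ln(r₂/r₁)/(2πkL) per layer, in series:
R_inner film = 1/(h_i·2πr₁L) = 1/(978×2π×0.27×21.4) = 2.816×10^-5 K/W
R_cast iron pipe wall = ln(279/270)/(2π×45.5×21.4) = 5.36×10^-6 K/W
R_perlite board = ln(334/279)/(2π×0.0592×21.4) = 0.0226 K/W
R_total = 0.02264 K/W
Q = ΔT/R_total = 151/0.02264

Q ≈ 6670 W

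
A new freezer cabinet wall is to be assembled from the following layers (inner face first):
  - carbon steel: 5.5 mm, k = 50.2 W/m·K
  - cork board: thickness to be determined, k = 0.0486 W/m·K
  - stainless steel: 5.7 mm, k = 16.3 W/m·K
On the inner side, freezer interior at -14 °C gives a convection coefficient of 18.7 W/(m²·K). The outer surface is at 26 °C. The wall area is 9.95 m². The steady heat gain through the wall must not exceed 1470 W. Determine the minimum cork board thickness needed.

Model the wall as resistances in series:
R_inner film = 1/(h_i·A) = 1/(18.7×9.95) = 0.005374 K/W
R_carbon steel = L/(kA) = 0.0055/(50.2×9.95) = 1.101×10^-5 K/W
R_stainless steel = L/(kA) = 0.0057/(16.3×9.95) = 3.515×10^-5 K/W
Sum of the known resistances R_other = 0.005421 K/W
Required total resistance R_tot = ΔT/Q_allow = 40/1470 = 0.02721 K/W
R_cork board = R_tot − R_other = 0.02179 K/W
L = R·k·A = 0.02179×0.0486×9.95

L ≈ 10.5 mm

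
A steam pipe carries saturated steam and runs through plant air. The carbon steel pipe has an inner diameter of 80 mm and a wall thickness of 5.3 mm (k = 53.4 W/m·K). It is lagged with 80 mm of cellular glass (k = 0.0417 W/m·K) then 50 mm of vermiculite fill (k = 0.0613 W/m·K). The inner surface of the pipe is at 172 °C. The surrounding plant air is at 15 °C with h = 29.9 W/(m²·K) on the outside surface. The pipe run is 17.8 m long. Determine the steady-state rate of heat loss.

Cylindrical conduction, so R = ln(r₂/r₁)/(2πkL) per layer, in series:
R_carbon steel pipe wall = ln(45.3/40)/(2π×53.4×17.8) = 2.083×10^-5 K/W
R_cellular glass = ln(125.3/45.3)/(2π×0.0417×17.8) = 0.2182 K/W
R_vermiculite fill = ln(175.3/125.3)/(2π×0.0613×17.8) = 0.04898 K/W
R_outer film = 1/(h_o·2πr_oL) = 1/(29.9×2π×0.1753×17.8) = 0.001706 K/W
R_total = 0.2689 K/W
Q = ΔT/R_total = 157/0.2689

Q ≈ 584 W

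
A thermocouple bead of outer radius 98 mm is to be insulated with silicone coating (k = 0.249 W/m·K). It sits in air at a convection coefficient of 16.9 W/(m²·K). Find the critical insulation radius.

For a sphere r_cr = 2k/h = 2×0.249/16.9
r_cr = 29.5 mm; since the bare radius (98 mm) is above r_cr, any added insulation will reduce heat loss.

r_cr ≈ 29.5 mm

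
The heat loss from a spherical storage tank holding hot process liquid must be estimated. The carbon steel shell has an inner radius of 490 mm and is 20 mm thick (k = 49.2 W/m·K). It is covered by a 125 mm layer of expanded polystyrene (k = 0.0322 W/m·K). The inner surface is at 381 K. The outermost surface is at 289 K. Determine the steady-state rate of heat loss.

Q ≈ 96.4 W

Spherical conduction: R = (1/r_in − 1/r_out)/(4πk) per layer; series-sum.
R_carbon steel shell = (1/0.49 − 1/0.51)/(4π×49.2) = 1.294×10^-4 K/W
R_expanded polystyrene = (1/0.51 − 1/0.635)/(4π×0.0322) = 0.9539 K/W
R_total = 0.954 K/W
Q = ΔT/R_total = 92/0.954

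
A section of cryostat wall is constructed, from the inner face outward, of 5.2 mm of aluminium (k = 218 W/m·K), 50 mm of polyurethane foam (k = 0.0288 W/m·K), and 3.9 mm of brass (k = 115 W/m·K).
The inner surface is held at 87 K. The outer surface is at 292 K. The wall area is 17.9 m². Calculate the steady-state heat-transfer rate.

Q ≈ 2110 W

Model the wall as resistances in series:
R_aluminium = L/(kA) = 0.0052/(218×17.9) = 1.333×10^-6 K/W
R_polyurethane foam = L/(kA) = 0.05/(0.0288×17.9) = 0.09699 K/W
R_brass = L/(kA) = 0.0039/(115×17.9) = 1.895×10^-6 K/W
R_total = 0.09699 K/W
Q = ΔT / R_total = 205 / 0.09699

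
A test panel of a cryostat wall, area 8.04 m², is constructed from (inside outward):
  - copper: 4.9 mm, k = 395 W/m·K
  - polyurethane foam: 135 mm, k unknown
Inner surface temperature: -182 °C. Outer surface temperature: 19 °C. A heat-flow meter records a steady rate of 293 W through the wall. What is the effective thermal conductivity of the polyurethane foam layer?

k ≈ 0.0245 W/(m·K)

Using the resistance-network approach (series):
R_copper = L/(kA) = 0.0049/(395×8.04) = 1.543×10^-6 K/W
Sum of known resistances R_other = 1.543×10^-6 K/W
Total R = ΔT/Q = 201/293 = 0.686 K/W
R_polyurethane foam = R_total − R_other = 0.686 K/W
k = L/(R·A) = 0.135/(0.686×8.04)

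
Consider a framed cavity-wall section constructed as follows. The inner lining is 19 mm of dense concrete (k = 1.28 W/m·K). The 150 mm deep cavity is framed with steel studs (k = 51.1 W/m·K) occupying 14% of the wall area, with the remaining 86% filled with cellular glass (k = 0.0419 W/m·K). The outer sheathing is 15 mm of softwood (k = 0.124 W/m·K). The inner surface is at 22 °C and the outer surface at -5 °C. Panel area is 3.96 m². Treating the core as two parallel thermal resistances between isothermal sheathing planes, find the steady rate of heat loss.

Q ≈ 682 W

Sheathing layers in series; stud and cavity paths in parallel between them.
R_inner = 0.019/(1.28×3.96) = 0.003748 K/W
R_stud  = 0.15/(51.1×0.14×3.96) = 0.005295 K/W
R_cav   = 0.15/(0.0419×0.86×3.96) = 1.051 K/W
1/R_core = 1/R_stud + 1/R_cav → R_core = 0.005268 K/W
R_outer = 0.015/(0.124×3.96) = 0.03055 K/W
R_total = 0.03956 K/W
Q = ΔT/R_total = 27/0.03956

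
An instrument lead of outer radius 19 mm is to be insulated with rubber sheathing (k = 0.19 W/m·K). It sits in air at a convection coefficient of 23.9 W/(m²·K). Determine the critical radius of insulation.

For a cylinder r_cr = k/h = 0.19/23.9
r_cr = 7.95 mm; since the bare radius (19 mm) is above r_cr, any added insulation will reduce heat loss.

r_cr ≈ 7.95 mm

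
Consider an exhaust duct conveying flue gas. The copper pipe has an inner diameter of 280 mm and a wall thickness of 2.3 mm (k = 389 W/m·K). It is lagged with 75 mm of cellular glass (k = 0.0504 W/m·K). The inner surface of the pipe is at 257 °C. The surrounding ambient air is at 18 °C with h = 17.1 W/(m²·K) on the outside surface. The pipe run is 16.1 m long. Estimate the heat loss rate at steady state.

Treating each annulus and film as a series resistance:
R_copper pipe wall = ln(142.3/140)/(2π×389×16.1) = 4.141×10^-7 K/W
R_cellular glass = ln(217.3/142.3)/(2π×0.0504×16.1) = 0.08303 K/W
R_outer film = 1/(h_o·2πr_oL) = 1/(17.1×2π×0.2173×16.1) = 0.00266 K/W
R_total = 0.08569 K/W
Q = ΔT/R_total = 239/0.08569

Q ≈ 2790 W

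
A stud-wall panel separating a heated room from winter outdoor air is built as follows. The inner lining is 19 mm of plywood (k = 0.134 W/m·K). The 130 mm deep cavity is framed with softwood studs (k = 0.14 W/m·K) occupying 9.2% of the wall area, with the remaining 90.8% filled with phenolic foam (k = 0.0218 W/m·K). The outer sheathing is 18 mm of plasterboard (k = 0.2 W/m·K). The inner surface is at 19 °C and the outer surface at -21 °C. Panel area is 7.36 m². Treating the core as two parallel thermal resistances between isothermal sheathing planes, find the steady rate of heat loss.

Q ≈ 69.9 W

Sheathing layers in series; stud and cavity paths in parallel between them.
R_inner = 0.019/(0.134×7.36) = 0.01927 K/W
R_stud  = 0.13/(0.14×0.092×7.36) = 1.371 K/W
R_cav   = 0.13/(0.0218×0.908×7.36) = 0.8923 K/W
1/R_core = 1/R_stud + 1/R_cav → R_core = 0.5406 K/W
R_outer = 0.018/(0.2×7.36) = 0.01223 K/W
R_total = 0.5721 K/W
Q = ΔT/R_total = 40/0.5721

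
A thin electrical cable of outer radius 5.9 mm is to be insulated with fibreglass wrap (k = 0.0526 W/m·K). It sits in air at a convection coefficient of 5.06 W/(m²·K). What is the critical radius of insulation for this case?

r_cr ≈ 10.4 mm

For a cylinder r_cr = k/h = 0.0526/5.06
r_cr = 10.4 mm; since the bare radius (5.9 mm) is below r_cr, adding a thin layer of insulation will *increase* heat loss.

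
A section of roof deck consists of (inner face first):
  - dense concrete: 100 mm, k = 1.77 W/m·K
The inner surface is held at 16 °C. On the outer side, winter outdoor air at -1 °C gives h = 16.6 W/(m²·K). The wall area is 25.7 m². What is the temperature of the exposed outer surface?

T ≈ 7.77 °C

Model the wall as resistances in series:
R_dense concrete = L/(kA) = 0.1/(1.77×25.7) = 0.002198 K/W
R_outer film = 1/(h_o·A) = 1/(16.6×25.7) = 0.002344 K/W
R_total = 0.004542 K/W;  Q = ΔT/R_total = 17/0.004542 = 3743 W
T_interface = T_inner − Q·ΣR(inner→interface) = 16 − 3740×0.002198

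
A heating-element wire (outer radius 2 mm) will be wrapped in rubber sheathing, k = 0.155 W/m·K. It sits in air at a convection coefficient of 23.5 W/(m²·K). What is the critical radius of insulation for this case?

r_cr ≈ 6.6 mm

For a cylinder r_cr = k/h = 0.155/23.5
r_cr = 6.6 mm; since the bare radius (2 mm) is below r_cr, adding a thin layer of insulation will *increase* heat loss.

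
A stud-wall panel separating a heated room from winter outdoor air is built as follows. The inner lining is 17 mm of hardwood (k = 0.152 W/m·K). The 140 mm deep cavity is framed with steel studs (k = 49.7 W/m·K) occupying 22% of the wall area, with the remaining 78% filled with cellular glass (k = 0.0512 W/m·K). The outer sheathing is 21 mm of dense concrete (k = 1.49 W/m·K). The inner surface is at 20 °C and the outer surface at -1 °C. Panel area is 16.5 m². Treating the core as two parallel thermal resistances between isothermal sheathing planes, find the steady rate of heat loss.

Sheathing layers in series; stud and cavity paths in parallel between them.
R_inner = 0.017/(0.152×16.5) = 0.006778 K/W
R_stud  = 0.14/(49.7×0.22×16.5) = 7.76×10^-4 K/W
R_cav   = 0.14/(0.0512×0.78×16.5) = 0.2125 K/W
1/R_core = 1/R_stud + 1/R_cav → R_core = 7.732×10^-4 K/W
R_outer = 0.021/(1.49×16.5) = 8.542×10^-4 K/W
R_total = 0.008406 K/W
Q = ΔT/R_total = 21/0.008406

Q ≈ 2500 W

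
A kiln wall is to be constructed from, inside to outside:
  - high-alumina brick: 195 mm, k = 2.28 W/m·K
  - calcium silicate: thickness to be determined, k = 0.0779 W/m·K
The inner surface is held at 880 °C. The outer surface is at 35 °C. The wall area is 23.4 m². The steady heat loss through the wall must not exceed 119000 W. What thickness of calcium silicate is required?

L ≈ 6.28 mm

Treating each layer as a thermal resistance in series:
R_high-alumina brick = L/(kA) = 0.195/(2.28×23.4) = 0.003655 K/W
Sum of the known resistances R_other = 0.003655 K/W
Required total resistance R_tot = ΔT/Q_allow = 845/119000 = 0.007101 K/W
R_calcium silicate = R_tot − R_other = 0.003446 K/W
L = R·k·A = 0.003446×0.0779×23.4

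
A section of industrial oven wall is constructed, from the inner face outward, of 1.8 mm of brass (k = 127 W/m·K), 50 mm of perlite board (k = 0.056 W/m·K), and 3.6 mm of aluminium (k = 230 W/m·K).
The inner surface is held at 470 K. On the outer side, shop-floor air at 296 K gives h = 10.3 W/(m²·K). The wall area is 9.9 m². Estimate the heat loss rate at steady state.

Series thermal resistances:
R_brass = L/(kA) = 0.0018/(127×9.9) = 1.432×10^-6 K/W
R_perlite board = L/(kA) = 0.05/(0.056×9.9) = 0.09019 K/W
R_aluminium = L/(kA) = 0.0036/(230×9.9) = 1.581×10^-6 K/W
R_outer film = 1/(h_o·A) = 1/(10.3×9.9) = 0.009807 K/W
R_total = 0.1 K/W
Q = ΔT / R_total = 174 / 0.1

Q ≈ 1740 W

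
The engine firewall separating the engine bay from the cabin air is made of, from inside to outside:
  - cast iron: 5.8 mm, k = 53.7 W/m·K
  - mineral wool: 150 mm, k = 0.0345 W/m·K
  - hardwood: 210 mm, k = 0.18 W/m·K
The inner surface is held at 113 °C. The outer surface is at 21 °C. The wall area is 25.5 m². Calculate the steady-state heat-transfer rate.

Model the wall as resistances in series:
R_cast iron = L/(kA) = 0.0058/(53.7×25.5) = 4.236×10^-6 K/W
R_mineral wool = L/(kA) = 0.15/(0.0345×25.5) = 0.1705 K/W
R_hardwood = L/(kA) = 0.21/(0.18×25.5) = 0.04575 K/W
R_total = 0.2163 K/W
Q = ΔT / R_total = 92 / 0.2163

Q ≈ 425 W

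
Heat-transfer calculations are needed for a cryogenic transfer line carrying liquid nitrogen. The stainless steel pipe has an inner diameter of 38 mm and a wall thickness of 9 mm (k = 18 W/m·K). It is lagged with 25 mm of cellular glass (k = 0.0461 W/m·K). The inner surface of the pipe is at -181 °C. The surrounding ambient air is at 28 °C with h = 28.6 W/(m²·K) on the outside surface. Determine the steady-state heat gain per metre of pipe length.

For a radial system each layer contributes R = ln(r_out/r_in)/(2πkL); films add R = 1/(hA).
R_stainless steel pipe wall = ln(28/19)/(2π×18×1) = 0.003429 K/W
R_cellular glass = ln(53/28)/(2π×0.0461×1) = 2.203 K/W
R_outer film = 1/(h_o·2πr_oL) = 1/(28.6×2π×0.053×1) = 0.105 K/W
R_total = 2.311 K/W
Q = ΔT/R_total = 209/2.311

q′ ≈ 90.4 W/m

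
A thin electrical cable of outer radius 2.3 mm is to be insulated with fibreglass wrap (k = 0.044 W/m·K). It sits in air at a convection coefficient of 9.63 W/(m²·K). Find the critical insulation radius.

r_cr ≈ 4.57 mm

For a cylinder r_cr = k/h = 0.044/9.63
r_cr = 4.57 mm; since the bare radius (2.3 mm) is below r_cr, adding a thin layer of insulation will *increase* heat loss.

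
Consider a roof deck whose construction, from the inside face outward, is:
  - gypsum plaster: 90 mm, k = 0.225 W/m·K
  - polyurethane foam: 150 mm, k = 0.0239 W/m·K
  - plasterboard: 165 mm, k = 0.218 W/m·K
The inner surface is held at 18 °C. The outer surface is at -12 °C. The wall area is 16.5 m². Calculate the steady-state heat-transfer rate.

Model the wall as resistances in series:
R_gypsum plaster = L/(kA) = 0.09/(0.225×16.5) = 0.02424 K/W
R_polyurethane foam = L/(kA) = 0.15/(0.0239×16.5) = 0.3804 K/W
R_plasterboard = L/(kA) = 0.165/(0.218×16.5) = 0.04587 K/W
R_total = 0.4505 K/W
Q = ΔT / R_total = 30 / 0.4505

Q ≈ 66.6 W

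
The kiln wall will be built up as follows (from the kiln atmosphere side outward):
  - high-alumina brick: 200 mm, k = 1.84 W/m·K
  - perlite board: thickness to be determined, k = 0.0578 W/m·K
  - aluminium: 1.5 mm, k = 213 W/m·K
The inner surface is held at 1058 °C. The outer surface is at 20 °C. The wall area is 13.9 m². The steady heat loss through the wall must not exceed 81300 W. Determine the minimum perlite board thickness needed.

Treating each layer as a thermal resistance in series:
R_high-alumina brick = L/(kA) = 0.2/(1.84×13.9) = 0.00782 K/W
R_aluminium = L/(kA) = 0.0015/(213×13.9) = 5.066×10^-7 K/W
Sum of the known resistances R_other = 0.00782 K/W
Required total resistance R_tot = ΔT/Q_allow = 1038/81300 = 0.01277 K/W
R_perlite board = R_tot − R_other = 0.004947 K/W
L = R·k·A = 0.004947×0.0578×13.9

L ≈ 3.97 mm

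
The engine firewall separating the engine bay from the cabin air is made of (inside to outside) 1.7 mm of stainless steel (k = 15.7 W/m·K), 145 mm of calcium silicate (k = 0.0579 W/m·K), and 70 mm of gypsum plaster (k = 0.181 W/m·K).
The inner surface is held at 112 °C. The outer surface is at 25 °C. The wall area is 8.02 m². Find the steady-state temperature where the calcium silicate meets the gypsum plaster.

Thermal resistances in series:
R_stainless steel = L/(kA) = 0.0017/(15.7×8.02) = 1.35×10^-5 K/W
R_calcium silicate = L/(kA) = 0.145/(0.0579×8.02) = 0.3123 K/W
R_gypsum plaster = L/(kA) = 0.07/(0.181×8.02) = 0.04822 K/W
R_total = 0.3605 K/W;  Q = ΔT/R_total = 87/0.3605 = 241.3 W
T_interface = T_inner − Q·ΣR(inner→interface) = 112 − 241×0.3123

T ≈ 36.6 °C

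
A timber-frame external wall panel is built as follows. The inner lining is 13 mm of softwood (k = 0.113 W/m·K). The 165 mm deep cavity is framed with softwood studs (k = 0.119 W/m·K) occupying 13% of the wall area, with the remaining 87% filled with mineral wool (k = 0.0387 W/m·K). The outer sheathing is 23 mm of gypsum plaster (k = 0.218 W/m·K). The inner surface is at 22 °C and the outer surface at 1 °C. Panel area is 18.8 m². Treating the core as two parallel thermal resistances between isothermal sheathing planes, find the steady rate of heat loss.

Q ≈ 110 W

Sheathing layers in series; stud and cavity paths in parallel between them.
R_inner = 0.013/(0.113×18.8) = 0.006119 K/W
R_stud  = 0.165/(0.119×0.13×18.8) = 0.5673 K/W
R_cav   = 0.165/(0.0387×0.87×18.8) = 0.2607 K/W
1/R_core = 1/R_stud + 1/R_cav → R_core = 0.1786 K/W
R_outer = 0.023/(0.218×18.8) = 0.005612 K/W
R_total = 0.1903 K/W
Q = ΔT/R_total = 21/0.1903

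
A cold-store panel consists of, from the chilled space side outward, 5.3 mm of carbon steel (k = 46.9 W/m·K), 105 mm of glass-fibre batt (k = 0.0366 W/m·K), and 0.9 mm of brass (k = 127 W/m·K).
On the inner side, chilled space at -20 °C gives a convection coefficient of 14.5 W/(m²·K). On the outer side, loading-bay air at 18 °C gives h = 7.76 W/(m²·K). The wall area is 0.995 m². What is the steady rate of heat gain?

Model the wall as resistances in series:
R_inner film = 1/(h_i·A) = 1/(14.5×0.995) = 0.06931 K/W
R_carbon steel = L/(kA) = 0.0053/(46.9×0.995) = 1.136×10^-4 K/W
R_glass-fibre batt = L/(kA) = 0.105/(0.0366×0.995) = 2.883 K/W
R_brass = L/(kA) = 0.0009/(127×0.995) = 7.122×10^-6 K/W
R_outer film = 1/(h_o·A) = 1/(7.76×0.995) = 0.1295 K/W
R_total = 3.082 K/W
Q = ΔT / R_total = 38 / 3.082

Q ≈ 12.3 W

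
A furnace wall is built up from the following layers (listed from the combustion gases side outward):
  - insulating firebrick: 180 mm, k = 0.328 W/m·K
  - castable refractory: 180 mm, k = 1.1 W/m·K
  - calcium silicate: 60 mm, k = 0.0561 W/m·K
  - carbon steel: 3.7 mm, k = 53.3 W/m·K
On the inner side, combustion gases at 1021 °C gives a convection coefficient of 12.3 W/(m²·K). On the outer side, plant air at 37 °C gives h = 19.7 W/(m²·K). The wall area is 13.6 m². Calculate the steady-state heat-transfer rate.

Q ≈ 6990 W

Model the wall as resistances in series:
R_inner film = 1/(h_i·A) = 1/(12.3×13.6) = 0.005978 K/W
R_insulating firebrick = L/(kA) = 0.18/(0.328×13.6) = 0.04035 K/W
R_castable refractory = L/(kA) = 0.18/(1.1×13.6) = 0.01203 K/W
R_calcium silicate = L/(kA) = 0.06/(0.0561×13.6) = 0.07864 K/W
R_carbon steel = L/(kA) = 0.0037/(53.3×13.6) = 5.104×10^-6 K/W
R_outer film = 1/(h_o·A) = 1/(19.7×13.6) = 0.003732 K/W
R_total = 0.1407 K/W
Q = ΔT / R_total = 984 / 0.1407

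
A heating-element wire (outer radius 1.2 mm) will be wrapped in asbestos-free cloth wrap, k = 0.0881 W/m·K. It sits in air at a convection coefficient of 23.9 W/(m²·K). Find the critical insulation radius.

For a cylinder r_cr = k/h = 0.0881/23.9
r_cr = 3.69 mm; since the bare radius (1.2 mm) is below r_cr, adding a thin layer of insulation will *increase* heat loss.

r_cr ≈ 3.69 mm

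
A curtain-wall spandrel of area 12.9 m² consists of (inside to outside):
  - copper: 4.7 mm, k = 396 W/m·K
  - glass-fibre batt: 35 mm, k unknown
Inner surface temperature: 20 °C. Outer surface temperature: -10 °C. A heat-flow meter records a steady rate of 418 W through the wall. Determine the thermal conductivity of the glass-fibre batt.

Using the resistance-network approach (series):
R_copper = L/(kA) = 0.0047/(396×12.9) = 9.201×10^-7 K/W
Sum of known resistances R_other = 9.201×10^-7 K/W
Total R = ΔT/Q = 30/418 = 0.07177 K/W
R_glass-fibre batt = R_total − R_other = 0.07177 K/W
k = L/(R·A) = 0.035/(0.07177×12.9)

k ≈ 0.0378 W/(m·K)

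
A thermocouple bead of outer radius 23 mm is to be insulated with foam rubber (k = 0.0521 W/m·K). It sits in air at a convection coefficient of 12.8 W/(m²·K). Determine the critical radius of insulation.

For a sphere r_cr = 2k/h = 2×0.0521/12.8
r_cr = 8.14 mm; since the bare radius (23 mm) is above r_cr, any added insulation will reduce heat loss.

r_cr ≈ 8.14 mm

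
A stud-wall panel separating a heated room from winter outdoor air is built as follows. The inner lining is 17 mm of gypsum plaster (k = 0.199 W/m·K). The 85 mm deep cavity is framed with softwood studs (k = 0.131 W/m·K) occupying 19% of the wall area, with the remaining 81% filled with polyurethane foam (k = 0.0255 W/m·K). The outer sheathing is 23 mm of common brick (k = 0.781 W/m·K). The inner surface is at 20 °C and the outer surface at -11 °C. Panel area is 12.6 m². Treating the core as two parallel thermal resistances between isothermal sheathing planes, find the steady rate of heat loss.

Sheathing layers in series; stud and cavity paths in parallel between them.
R_inner = 0.017/(0.199×12.6) = 0.00678 K/W
R_stud  = 0.085/(0.131×0.19×12.6) = 0.271 K/W
R_cav   = 0.085/(0.0255×0.81×12.6) = 0.3266 K/W
1/R_core = 1/R_stud + 1/R_cav → R_core = 0.1481 K/W
R_outer = 0.023/(0.781×12.6) = 0.002337 K/W
R_total = 0.1572 K/W
Q = ΔT/R_total = 31/0.1572

Q ≈ 197 W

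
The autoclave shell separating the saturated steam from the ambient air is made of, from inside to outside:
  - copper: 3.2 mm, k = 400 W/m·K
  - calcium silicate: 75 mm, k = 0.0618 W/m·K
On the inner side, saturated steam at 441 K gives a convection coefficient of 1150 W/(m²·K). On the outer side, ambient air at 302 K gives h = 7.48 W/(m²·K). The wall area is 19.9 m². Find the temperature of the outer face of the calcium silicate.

Model the wall as resistances in series:
R_inner film = 1/(h_i·A) = 1/(1150×19.9) = 4.37×10^-5 K/W
R_copper = L/(kA) = 0.0032/(400×19.9) = 4.02×10^-7 K/W
R_calcium silicate = L/(kA) = 0.075/(0.0618×19.9) = 0.06098 K/W
R_outer film = 1/(h_o·A) = 1/(7.48×19.9) = 0.006718 K/W
R_total = 0.06775 K/W;  Q = ΔT/R_total = 139/0.06775 = 2052 W
T_interface = T_inner − Q·ΣR(inner→interface) = 441 − 2050×0.06103

T ≈ 316 K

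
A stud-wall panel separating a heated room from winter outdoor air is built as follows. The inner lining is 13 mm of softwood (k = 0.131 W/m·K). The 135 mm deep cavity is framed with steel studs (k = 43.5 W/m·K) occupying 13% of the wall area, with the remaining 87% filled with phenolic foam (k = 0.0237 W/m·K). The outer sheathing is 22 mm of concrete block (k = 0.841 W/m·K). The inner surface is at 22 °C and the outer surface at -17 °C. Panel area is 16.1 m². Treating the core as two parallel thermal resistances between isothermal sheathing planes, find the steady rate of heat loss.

Sheathing layers in series; stud and cavity paths in parallel between them.
R_inner = 0.013/(0.131×16.1) = 0.006164 K/W
R_stud  = 0.135/(43.5×0.13×16.1) = 0.001483 K/W
R_cav   = 0.135/(0.0237×0.87×16.1) = 0.4067 K/W
1/R_core = 1/R_stud + 1/R_cav → R_core = 0.001477 K/W
R_outer = 0.022/(0.841×16.1) = 0.001625 K/W
R_total = 0.009266 K/W
Q = ΔT/R_total = 39/0.009266

Q ≈ 4210 W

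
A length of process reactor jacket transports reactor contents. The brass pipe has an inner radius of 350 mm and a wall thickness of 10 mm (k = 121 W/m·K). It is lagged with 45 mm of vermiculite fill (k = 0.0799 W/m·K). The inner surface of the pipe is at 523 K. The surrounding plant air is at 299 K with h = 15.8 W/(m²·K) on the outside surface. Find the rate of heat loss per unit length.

q′ ≈ 863 W/m

For a radial system each layer contributes R = ln(r_out/r_in)/(2πkL); films add R = 1/(hA).
R_brass pipe wall = ln(360/350)/(2π×121×1) = 3.705×10^-5 K/W
R_vermiculite fill = ln(405/360)/(2π×0.0799×1) = 0.2346 K/W
R_outer film = 1/(h_o·2πr_oL) = 1/(15.8×2π×0.405×1) = 0.02487 K/W
R_total = 0.2595 K/W
Q = ΔT/R_total = 224/0.2595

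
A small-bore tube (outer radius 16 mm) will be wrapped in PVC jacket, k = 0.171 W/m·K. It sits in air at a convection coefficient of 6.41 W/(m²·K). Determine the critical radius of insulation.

r_cr ≈ 26.7 mm

For a cylinder r_cr = k/h = 0.171/6.41
r_cr = 26.7 mm; since the bare radius (16 mm) is below r_cr, adding a thin layer of insulation will *increase* heat loss.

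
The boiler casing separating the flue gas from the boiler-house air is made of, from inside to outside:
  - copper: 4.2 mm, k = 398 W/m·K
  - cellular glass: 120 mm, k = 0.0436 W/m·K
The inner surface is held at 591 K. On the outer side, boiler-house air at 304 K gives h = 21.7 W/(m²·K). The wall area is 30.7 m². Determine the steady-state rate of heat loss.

Series thermal resistances:
R_copper = L/(kA) = 0.0042/(398×30.7) = 3.437×10^-7 K/W
R_cellular glass = L/(kA) = 0.12/(0.0436×30.7) = 0.08965 K/W
R_outer film = 1/(h_o·A) = 1/(21.7×30.7) = 0.001501 K/W
R_total = 0.09115 K/W
Q = ΔT / R_total = 287 / 0.09115

Q ≈ 3150 W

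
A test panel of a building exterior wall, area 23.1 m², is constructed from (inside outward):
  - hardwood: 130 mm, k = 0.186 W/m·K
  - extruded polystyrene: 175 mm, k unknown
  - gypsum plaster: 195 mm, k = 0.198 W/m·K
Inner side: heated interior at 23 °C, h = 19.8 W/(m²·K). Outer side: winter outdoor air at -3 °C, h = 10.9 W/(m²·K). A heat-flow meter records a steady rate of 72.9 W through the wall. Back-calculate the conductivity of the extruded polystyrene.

Using the resistance-network approach (series):
R_inner film = 1/(h_i·A) = 1/(19.8×23.1) = 0.002186 K/W
R_hardwood = L/(kA) = 0.13/(0.186×23.1) = 0.03026 K/W
R_gypsum plaster = L/(kA) = 0.195/(0.198×23.1) = 0.04263 K/W
R_outer film = 1/(h_o·A) = 1/(10.9×23.1) = 0.003972 K/W
Sum of known resistances R_other = 0.07905 K/W
Total R = ΔT/Q = 26/72.9 = 0.3567 K/W
R_extruded polystyrene = R_total − R_other = 0.2776 K/W
k = L/(R·A) = 0.175/(0.2776×23.1)

k ≈ 0.0273 W/(m·K)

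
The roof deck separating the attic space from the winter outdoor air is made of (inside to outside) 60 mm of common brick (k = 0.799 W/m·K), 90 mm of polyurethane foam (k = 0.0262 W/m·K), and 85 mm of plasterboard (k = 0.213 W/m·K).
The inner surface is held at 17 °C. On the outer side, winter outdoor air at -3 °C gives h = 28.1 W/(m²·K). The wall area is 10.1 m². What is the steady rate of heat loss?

Treating each layer as a thermal resistance in series:
R_common brick = L/(kA) = 0.06/(0.799×10.1) = 0.007435 K/W
R_polyurethane foam = L/(kA) = 0.09/(0.0262×10.1) = 0.3401 K/W
R_plasterboard = L/(kA) = 0.085/(0.213×10.1) = 0.03951 K/W
R_outer film = 1/(h_o·A) = 1/(28.1×10.1) = 0.003523 K/W
R_total = 0.3906 K/W
Q = ΔT / R_total = 20 / 0.3906

Q ≈ 51.2 W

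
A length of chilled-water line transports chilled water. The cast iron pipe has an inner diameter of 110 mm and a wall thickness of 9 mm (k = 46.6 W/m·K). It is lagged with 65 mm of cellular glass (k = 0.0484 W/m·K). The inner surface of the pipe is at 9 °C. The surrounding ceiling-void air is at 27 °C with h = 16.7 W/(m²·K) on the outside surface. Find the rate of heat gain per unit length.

For a radial system each layer contributes R = ln(r_out/r_in)/(2πkL); films add R = 1/(hA).
R_cast iron pipe wall = ln(64/55)/(2π×46.6×1) = 5.176×10^-4 K/W
R_cellular glass = ln(129/64)/(2π×0.0484×1) = 2.305 K/W
R_outer film = 1/(h_o·2πr_oL) = 1/(16.7×2π×0.129×1) = 0.07388 K/W
R_total = 2.379 K/W
Q = ΔT/R_total = 18/2.379

q′ ≈ 7.57 W/m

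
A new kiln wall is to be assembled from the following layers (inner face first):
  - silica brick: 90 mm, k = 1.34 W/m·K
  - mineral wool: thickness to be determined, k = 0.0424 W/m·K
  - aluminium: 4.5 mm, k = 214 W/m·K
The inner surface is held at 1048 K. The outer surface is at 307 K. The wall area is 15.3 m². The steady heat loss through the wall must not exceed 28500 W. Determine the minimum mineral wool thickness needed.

Treating each layer as a thermal resistance in series:
R_silica brick = L/(kA) = 0.09/(1.34×15.3) = 0.00439 K/W
R_aluminium = L/(kA) = 0.0045/(214×15.3) = 1.374×10^-6 K/W
Sum of the known resistances R_other = 0.004391 K/W
Required total resistance R_tot = ΔT/Q_allow = 741/28500 = 0.026 K/W
R_mineral wool = R_tot − R_other = 0.02161 K/W
L = R·k·A = 0.02161×0.0424×15.3

L ≈ 14 mm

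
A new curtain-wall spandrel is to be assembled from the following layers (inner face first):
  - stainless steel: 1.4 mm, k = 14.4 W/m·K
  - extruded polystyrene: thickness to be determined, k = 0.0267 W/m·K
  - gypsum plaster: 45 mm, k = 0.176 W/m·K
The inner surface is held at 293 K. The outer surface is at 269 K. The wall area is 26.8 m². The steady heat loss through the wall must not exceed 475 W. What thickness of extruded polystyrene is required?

L ≈ 29.3 mm

Series thermal resistances:
R_stainless steel = L/(kA) = 0.0014/(14.4×26.8) = 3.628×10^-6 K/W
R_gypsum plaster = L/(kA) = 0.045/(0.176×26.8) = 0.00954 K/W
Sum of the known resistances R_other = 0.009544 K/W
Required total resistance R_tot = ΔT/Q_allow = 24/475 = 0.05053 K/W
R_extruded polystyrene = R_tot − R_other = 0.04098 K/W
L = R·k·A = 0.04098×0.0267×26.8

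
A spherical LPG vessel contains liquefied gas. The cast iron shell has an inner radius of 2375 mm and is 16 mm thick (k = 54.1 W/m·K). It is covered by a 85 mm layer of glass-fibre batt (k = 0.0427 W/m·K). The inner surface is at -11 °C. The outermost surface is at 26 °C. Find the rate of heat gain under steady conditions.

For a spherical shell R = (1/r₁ − 1/r₂)/(4πk); film R = 1/(h·4πr²). In series:
R_cast iron shell = (1/2.375 − 1/2.391)/(4π×54.1) = 4.144×10^-6 K/W
R_glass-fibre batt = (1/2.391 − 1/2.476)/(4π×0.0427) = 0.02676 K/W
R_total = 0.02676 K/W
Q = ΔT/R_total = 37/0.02676

Q ≈ 1380 W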